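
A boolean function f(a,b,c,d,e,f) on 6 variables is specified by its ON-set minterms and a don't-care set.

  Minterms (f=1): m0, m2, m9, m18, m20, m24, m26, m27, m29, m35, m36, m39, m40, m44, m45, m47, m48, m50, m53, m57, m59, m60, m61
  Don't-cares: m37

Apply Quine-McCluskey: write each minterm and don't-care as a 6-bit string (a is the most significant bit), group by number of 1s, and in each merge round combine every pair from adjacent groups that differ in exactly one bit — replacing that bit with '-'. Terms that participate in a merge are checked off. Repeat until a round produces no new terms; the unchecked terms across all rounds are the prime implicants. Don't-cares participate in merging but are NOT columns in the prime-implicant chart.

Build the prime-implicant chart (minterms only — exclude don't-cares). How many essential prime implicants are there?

12

[col 0] 000000*, 000010*, 001001, 010010*, 010100, 011000*, 011010*, 011011*, 011101*, 100011*, 100100*, 100101*, 100111*, 101000*, 101100*, 101101*, 101111*, 110000*, 110010*, 110101*, 111001*, 111011*, 111100*, 111101*
[col 1] -10010, -11011, -11101, 0-0010, 0000-0, 01-010, 0110-0, 01101-, 1-0101*, 1-1100*, 1-1101*, 10-100*, 10-101*, 10-111*, 100-11, 1001-1*, 10010-*, 101-00, 1011-1*, 10110-*, 11-101*, 1100-0, 111-01, 1110-1, 11110-*
[col 2] 1--101, 1-110-, 10-1-1, 10-10-
Prime implicants: -10010, -11011, -11101, 0-0010, 0000-0, 001001, 01-010, 010100, 0110-0, 01101-, 1--101, 1-110-, 10-1-1, 10-10-, 100-11, 101-00, 1100-0, 111-01, 1110-1
PI chart (minterm → PIs covering it):
  0 | 0000-0  (sole → essential)
  2 | 0-0010,0000-0
  9 | 001001  (sole → essential)
  18 | -10010,0-0010,01-010
  20 | 010100  (sole → essential)
  24 | 0110-0  (sole → essential)
  26 | 01-010,0110-0,01101-
  27 | -11011,01101-
  29 | -11101  (sole → essential)
  35 | 100-11  (sole → essential)
  36 | 10-10-  (sole → essential)
  39 | 10-1-1,100-11
  40 | 101-00  (sole → essential)
  44 | 1-110-,10-10-,101-00
  45 | 1--101,1-110-,10-1-1,10-10-
  47 | 10-1-1  (sole → essential)
  48 | 1100-0  (sole → essential)
  50 | -10010,1100-0
  53 | 1--101  (sole → essential)
  57 | 111-01,1110-1
  59 | -11011,1110-1
  60 | 1-110-  (sole → essential)
  61 | -11101,1--101,1-110-,111-01
Essential prime implicants: -11101, 0000-0, 001001, 010100, 0110-0, 1--101, 1-110-, 10-1-1, 10-10-, 100-11, 101-00, 1100-0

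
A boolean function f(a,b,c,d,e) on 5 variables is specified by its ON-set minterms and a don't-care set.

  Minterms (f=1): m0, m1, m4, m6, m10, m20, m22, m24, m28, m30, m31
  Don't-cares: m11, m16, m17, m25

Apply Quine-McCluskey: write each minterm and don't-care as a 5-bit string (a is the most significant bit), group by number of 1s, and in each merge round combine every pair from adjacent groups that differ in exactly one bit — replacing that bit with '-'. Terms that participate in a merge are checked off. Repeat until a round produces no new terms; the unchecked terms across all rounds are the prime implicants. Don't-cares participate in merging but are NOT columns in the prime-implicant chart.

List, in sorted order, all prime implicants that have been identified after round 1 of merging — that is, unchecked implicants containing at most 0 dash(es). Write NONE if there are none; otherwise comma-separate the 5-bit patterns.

NONE

[col 0] 00000*, 00001*, 00100*, 00110*, 01010*, 01011*, 10000*, 10001*, 10100*, 10110*, 11000*, 11001*, 11100*, 11110*, 11111*
[col 1] -0000*, -0001*, -0100*, -0110*, 00-00*, 0000-*, 001-0*, 0101-, 1-000*, 1-001*, 1-100*, 1-110*, 10-00*, 1000-*, 101-0*, 11-00*, 1100-*, 111-0*, 1111-
[col 2] -0-00, -000-, -01-0, 1--00, 1-00-, 1-1-0
Prime implicants: -0-00, -000-, -01-0, 0101-, 1--00, 1-00-, 1-1-0, 1111-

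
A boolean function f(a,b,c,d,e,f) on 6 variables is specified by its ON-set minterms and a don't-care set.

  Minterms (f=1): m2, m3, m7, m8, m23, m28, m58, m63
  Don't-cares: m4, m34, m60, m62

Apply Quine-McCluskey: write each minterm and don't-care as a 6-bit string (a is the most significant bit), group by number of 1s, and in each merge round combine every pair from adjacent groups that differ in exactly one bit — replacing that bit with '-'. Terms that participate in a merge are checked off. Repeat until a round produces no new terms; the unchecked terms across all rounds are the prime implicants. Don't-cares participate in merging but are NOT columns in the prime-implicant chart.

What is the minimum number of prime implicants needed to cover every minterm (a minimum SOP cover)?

6

[col 0] 000010*, 000011*, 000100, 000111*, 001000, 010111*, 011100*, 100010*, 111010*, 111100*, 111110*, 111111*
[col 1] -00010, -11100, 0-0111, 000-11, 00001-, 111-10, 1111-0, 11111-
Prime implicants: -00010, -11100, 0-0111, 000-11, 00001-, 000100, 001000, 111-10, 1111-0, 11111-
PI chart (minterm → PIs covering it):
  2 | -00010,00001-
  3 | 000-11,00001-
  7 | 0-0111,000-11
  8 | 001000  (sole → essential)
  23 | 0-0111  (sole → essential)
  28 | -11100  (sole → essential)
  58 | 111-10  (sole → essential)
  63 | 11111-  (sole → essential)
Essential prime implicants: -11100, 0-0111, 001000, 111-10, 11111-
Petrick residual → 00001-
Minimum SOP uses 6 PIs: bcde'f' + a'c'def + a'b'c'd'e + a'b'cd'e'f' + abcef' + abcde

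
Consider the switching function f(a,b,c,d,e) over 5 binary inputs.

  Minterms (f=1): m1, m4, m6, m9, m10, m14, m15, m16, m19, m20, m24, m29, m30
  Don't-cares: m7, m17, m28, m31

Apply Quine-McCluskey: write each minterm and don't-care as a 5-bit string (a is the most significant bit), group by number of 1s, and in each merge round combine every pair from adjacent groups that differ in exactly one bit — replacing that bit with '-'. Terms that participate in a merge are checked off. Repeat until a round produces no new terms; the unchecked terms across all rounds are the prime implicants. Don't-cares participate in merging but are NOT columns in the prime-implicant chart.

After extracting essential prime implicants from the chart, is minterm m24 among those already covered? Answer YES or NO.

YES

size-2^0 implicants → 00001(✓)  00100(✓)  00110(✓)  00111(✓)  01001(✓)  01010(✓)  01110(✓)  01111(✓)  10000(✓)  10001(✓)  10011(✓)  10100(✓)  11000(✓)  11100(✓)  11101(✓)  11110(✓)  11111(✓)
size-2^1 implicants → -0001  -0100  -1110(✓)  -1111(✓)  0-001  0-110(✓)  0-111(✓)  001-0  0011-(✓)  01-10  0111-(✓)  1-000(✓)  1-100(✓)  10-00(✓)  100-1  1000-  11-00(✓)  111-0(✓)  111-1(✓)  1110-(✓)  1111-(✓)
size-2^2 implicants → -111-  0-11-  1--00  111--
Unchecked terms (primes): -0001, -0100, -111-, 0-001, 0-11-, 001-0, 01-10, 1--00, 100-1, 1000-, 111--
Minterm coverage:
  m1 ⊆ -0001,0-001
  m4 ⊆ -0100,001-0
  m6 ⊆ 0-11-,001-0
  m9 ⊆ 0-001 [E]
  m10 ⊆ 01-10 [E]
  m14 ⊆ -111-,0-11-,01-10
  m15 ⊆ -111-,0-11-
  m16 ⊆ 1--00,1000-
  m19 ⊆ 100-1 [E]
  m20 ⊆ -0100,1--00
  m24 ⊆ 1--00 [E]
  m29 ⊆ 111-- [E]
  m30 ⊆ -111-,111--
E = {0-001, 01-10, 1--00, 100-1, 111--}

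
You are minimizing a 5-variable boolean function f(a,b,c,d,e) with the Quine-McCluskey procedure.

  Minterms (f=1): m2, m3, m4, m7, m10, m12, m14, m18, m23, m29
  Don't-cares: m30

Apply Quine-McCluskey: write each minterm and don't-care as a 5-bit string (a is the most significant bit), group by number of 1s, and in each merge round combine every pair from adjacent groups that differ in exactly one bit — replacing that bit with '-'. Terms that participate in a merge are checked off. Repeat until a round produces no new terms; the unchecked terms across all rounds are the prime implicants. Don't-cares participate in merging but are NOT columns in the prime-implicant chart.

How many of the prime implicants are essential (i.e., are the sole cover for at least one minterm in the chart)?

4

Round 0: 00010✓ 00011✓ 00100✓ 00111✓ 01010✓ 01100✓ 01110✓ 10010✓ 10111✓ 11101 11110✓
Round 1: -0010 -0111 -1110 0-010 0-100 00-11 0001- 01-10 011-0
PIs = {-0010, -0111, -1110, 0-010, 0-100, 00-11, 0001-, 01-10, 011-0, 11101}
Coverage chart:
  m2: -0010,0-010,0001-
  m3: 00-11,0001-
  m4: 0-100 ←essential
  m7: -0111,00-11
  m10: 0-010,01-10
  m12: 0-100,011-0
  m14: -1110,01-10,011-0
  m18: -0010 ←essential
  m23: -0111 ←essential
  m29: 11101 ←essential
Essential: -0010, -0111, 0-100, 11101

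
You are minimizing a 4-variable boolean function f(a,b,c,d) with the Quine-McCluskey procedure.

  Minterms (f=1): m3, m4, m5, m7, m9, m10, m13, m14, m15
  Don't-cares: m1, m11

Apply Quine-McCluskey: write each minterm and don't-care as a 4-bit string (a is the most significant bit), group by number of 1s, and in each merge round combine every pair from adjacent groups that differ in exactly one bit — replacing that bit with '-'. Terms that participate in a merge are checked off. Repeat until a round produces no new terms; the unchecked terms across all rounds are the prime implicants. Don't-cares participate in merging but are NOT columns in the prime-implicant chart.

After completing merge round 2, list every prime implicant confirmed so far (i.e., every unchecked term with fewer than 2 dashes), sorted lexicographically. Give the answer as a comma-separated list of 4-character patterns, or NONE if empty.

[col 0] 0001*, 0011*, 0100*, 0101*, 0111*, 1001*, 1010*, 1011*, 1101*, 1110*, 1111*
[col 1] -001*, -011*, -101*, -111*, 0-01*, 0-11*, 00-1*, 01-1*, 010-, 1-01*, 1-10*, 1-11*, 10-1*, 101-*, 11-1*, 111-*
[col 2] --01*, --11*, -0-1*, -1-1*, 0--1*, 1--1*, 1-1-
[col 3] ---1
Prime implicants: ---1, 010-, 1-1-

010-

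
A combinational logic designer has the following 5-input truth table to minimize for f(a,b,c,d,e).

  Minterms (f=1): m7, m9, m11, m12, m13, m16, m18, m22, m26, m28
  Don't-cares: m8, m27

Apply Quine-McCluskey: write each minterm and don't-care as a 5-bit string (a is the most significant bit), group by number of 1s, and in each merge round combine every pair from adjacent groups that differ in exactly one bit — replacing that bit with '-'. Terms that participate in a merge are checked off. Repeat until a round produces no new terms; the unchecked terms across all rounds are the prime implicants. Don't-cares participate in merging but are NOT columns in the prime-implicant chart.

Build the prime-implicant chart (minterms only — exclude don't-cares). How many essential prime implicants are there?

Round 0: 00111 01000✓ 01001✓ 01011✓ 01100✓ 01101✓ 10000✓ 10010✓ 10110✓ 11010✓ 11011✓ 11100✓
Round 1: -1011 -1100 01-00✓ 01-01✓ 010-1 0100-✓ 0110-✓ 1-010 10-10 100-0 1101-
Round 2: 01-0-
PIs = {-1011, -1100, 00111, 01-0-, 010-1, 1-010, 10-10, 100-0, 1101-}
Coverage chart:
  m7: 00111 ←essential
  m9: 01-0-,010-1
  m11: -1011,010-1
  m12: -1100,01-0-
  m13: 01-0- ←essential
  m16: 100-0 ←essential
  m18: 1-010,10-10,100-0
  m22: 10-10 ←essential
  m26: 1-010,1101-
  m28: -1100 ←essential
Essential: -1100, 00111, 01-0-, 10-10, 100-0

5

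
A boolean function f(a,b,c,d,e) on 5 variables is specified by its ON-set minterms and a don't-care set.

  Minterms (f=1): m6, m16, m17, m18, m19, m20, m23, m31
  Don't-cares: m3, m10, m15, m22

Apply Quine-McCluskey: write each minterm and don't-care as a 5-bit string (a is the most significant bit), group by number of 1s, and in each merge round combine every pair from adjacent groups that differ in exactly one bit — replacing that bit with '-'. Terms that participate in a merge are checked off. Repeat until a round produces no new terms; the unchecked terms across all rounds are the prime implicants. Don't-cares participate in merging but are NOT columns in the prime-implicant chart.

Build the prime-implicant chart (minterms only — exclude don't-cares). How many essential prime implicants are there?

Round 0: 00011✓ 00110✓ 01010 01111✓ 10000✓ 10001✓ 10010✓ 10011✓ 10100✓ 10110✓ 10111✓ 11111✓
Round 1: -0011 -0110 -1111 1-111 10-00✓ 10-10✓ 10-11✓ 100-0✓ 100-1✓ 1000-✓ 1001-✓ 101-0✓ 1011-✓
Round 2: 10--0 10-1- 100--
PIs = {-0011, -0110, -1111, 01010, 1-111, 10--0, 10-1-, 100--}
Coverage chart:
  m6: -0110 ←essential
  m16: 10--0,100--
  m17: 100-- ←essential
  m18: 10--0,10-1-,100--
  m19: -0011,10-1-,100--
  m20: 10--0 ←essential
  m23: 1-111,10-1-
  m31: -1111,1-111
Essential: -0110, 10--0, 100--

3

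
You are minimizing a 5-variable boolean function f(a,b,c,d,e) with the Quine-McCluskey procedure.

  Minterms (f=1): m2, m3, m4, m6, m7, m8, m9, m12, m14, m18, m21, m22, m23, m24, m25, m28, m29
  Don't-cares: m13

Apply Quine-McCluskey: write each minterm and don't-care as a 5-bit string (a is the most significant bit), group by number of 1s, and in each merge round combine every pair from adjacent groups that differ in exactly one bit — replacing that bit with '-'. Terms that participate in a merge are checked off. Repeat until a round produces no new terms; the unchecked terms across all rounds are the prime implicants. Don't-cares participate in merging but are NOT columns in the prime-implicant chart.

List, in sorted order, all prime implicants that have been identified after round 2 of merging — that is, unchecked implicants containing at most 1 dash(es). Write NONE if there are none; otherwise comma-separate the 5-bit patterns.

1-101, 101-1

Round 0: 00010✓ 00011✓ 00100✓ 00110✓ 00111✓ 01000✓ 01001✓ 01100✓ 01101✓ 01110✓ 10010✓ 10101✓ 10110✓ 10111✓ 11000✓ 11001✓ 11100✓ 11101✓
Round 1: -0010✓ -0110✓ -0111✓ -1000✓ -1001✓ -1100✓ -1101✓ 0-100✓ 0-110✓ 00-10✓ 00-11✓ 0001-✓ 001-0✓ 0011-✓ 01-00✓ 01-01✓ 0100-✓ 011-0✓ 0110-✓ 1-101 10-10✓ 101-1 1011-✓ 11-00✓ 11-01✓ 1100-✓ 1110-✓
Round 2: -0-10 -011- -1-00✓ -1-01✓ -100-✓ -110-✓ 0-1-0 00-1- 01-0-✓ 11-0-✓
Round 3: -1-0-
PIs = {-0-10, -011-, -1-0-, 0-1-0, 00-1-, 1-101, 101-1}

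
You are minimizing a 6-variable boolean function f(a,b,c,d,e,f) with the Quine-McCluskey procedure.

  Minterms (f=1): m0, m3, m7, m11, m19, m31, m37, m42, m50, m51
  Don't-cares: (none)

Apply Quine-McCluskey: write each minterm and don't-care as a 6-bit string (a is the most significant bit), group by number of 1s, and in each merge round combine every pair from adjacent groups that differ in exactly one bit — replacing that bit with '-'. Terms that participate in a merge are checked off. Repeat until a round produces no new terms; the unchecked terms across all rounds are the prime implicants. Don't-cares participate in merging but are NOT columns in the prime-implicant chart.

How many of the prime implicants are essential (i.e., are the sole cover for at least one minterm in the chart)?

Round 0: 000000 000011✓ 000111✓ 001011✓ 010011✓ 011111 100101 101010 110010✓ 110011✓
Round 1: -10011 0-0011 00-011 000-11 11001-
PIs = {-10011, 0-0011, 00-011, 000-11, 000000, 011111, 100101, 101010, 11001-}
Coverage chart:
  m0: 000000 ←essential
  m3: 0-0011,00-011,000-11
  m7: 000-11 ←essential
  m11: 00-011 ←essential
  m19: -10011,0-0011
  m31: 011111 ←essential
  m37: 100101 ←essential
  m42: 101010 ←essential
  m50: 11001- ←essential
  m51: -10011,11001-
Essential: 00-011, 000-11, 000000, 011111, 100101, 101010, 11001-

7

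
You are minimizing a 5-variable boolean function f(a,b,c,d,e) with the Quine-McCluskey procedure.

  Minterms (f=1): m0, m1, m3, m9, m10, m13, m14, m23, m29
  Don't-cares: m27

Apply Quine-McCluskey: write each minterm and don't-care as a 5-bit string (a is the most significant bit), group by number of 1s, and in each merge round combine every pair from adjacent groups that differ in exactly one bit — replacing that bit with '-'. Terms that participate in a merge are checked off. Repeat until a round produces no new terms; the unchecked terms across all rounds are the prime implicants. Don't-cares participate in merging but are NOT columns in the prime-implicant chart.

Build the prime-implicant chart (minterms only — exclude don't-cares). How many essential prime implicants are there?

5

[col 0] 00000*, 00001*, 00011*, 01001*, 01010*, 01101*, 01110*, 10111, 11011, 11101*
[col 1] -1101, 0-001, 000-1, 0000-, 01-01, 01-10
Prime implicants: -1101, 0-001, 000-1, 0000-, 01-01, 01-10, 10111, 11011
PI chart (minterm → PIs covering it):
  0 | 0000-  (sole → essential)
  1 | 0-001,000-1,0000-
  3 | 000-1  (sole → essential)
  9 | 0-001,01-01
  10 | 01-10  (sole → essential)
  13 | -1101,01-01
  14 | 01-10  (sole → essential)
  23 | 10111  (sole → essential)
  29 | -1101  (sole → essential)
Essential prime implicants: -1101, 000-1, 0000-, 01-10, 10111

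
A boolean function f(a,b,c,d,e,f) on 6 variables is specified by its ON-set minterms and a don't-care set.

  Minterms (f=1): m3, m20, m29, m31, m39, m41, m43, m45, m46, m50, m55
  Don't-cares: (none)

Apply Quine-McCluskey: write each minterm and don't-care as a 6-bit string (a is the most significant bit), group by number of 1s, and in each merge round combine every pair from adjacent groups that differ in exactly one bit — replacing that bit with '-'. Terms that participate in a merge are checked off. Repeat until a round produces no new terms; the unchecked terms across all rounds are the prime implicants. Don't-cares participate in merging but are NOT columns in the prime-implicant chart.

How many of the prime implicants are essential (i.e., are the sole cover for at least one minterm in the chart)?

8

size-2^0 implicants → 000011  010100  011101(✓)  011111(✓)  100111(✓)  101001(✓)  101011(✓)  101101(✓)  101110  110010  110111(✓)
size-2^1 implicants → 0111-1  1-0111  101-01  1010-1
Unchecked terms (primes): 000011, 010100, 0111-1, 1-0111, 101-01, 1010-1, 101110, 110010
Minterm coverage:
  m3 ⊆ 000011 [E]
  m20 ⊆ 010100 [E]
  m29 ⊆ 0111-1 [E]
  m31 ⊆ 0111-1 [E]
  m39 ⊆ 1-0111 [E]
  m41 ⊆ 101-01,1010-1
  m43 ⊆ 1010-1 [E]
  m45 ⊆ 101-01 [E]
  m46 ⊆ 101110 [E]
  m50 ⊆ 110010 [E]
  m55 ⊆ 1-0111 [E]
E = {000011, 010100, 0111-1, 1-0111, 101-01, 1010-1, 101110, 110010}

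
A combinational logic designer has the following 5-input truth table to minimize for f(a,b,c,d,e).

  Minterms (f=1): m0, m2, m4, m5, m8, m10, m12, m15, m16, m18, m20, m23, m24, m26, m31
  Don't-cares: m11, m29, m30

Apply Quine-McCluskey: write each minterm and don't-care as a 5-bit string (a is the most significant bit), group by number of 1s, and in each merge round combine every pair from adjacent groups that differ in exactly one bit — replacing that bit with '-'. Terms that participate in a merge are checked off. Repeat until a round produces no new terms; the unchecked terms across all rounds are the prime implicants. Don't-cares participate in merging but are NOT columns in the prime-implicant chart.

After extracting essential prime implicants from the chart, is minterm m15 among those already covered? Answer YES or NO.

NO

size-2^0 implicants → 00000(✓)  00010(✓)  00100(✓)  00101(✓)  01000(✓)  01010(✓)  01011(✓)  01100(✓)  01111(✓)  10000(✓)  10010(✓)  10100(✓)  10111(✓)  11000(✓)  11010(✓)  11101(✓)  11110(✓)  11111(✓)
size-2^1 implicants → -0000(✓)  -0010(✓)  -0100(✓)  -1000(✓)  -1010(✓)  -1111  0-000(✓)  0-010(✓)  0-100(✓)  00-00(✓)  000-0(✓)  0010-  01-00(✓)  01-11  010-0(✓)  0101-  1-000(✓)  1-010(✓)  1-111  10-00(✓)  100-0(✓)  11-10  110-0(✓)  111-1  1111-
size-2^2 implicants → --000(✓)  --010(✓)  -0-00  -00-0(✓)  -10-0(✓)  0--00  0-0-0(✓)  1-0-0(✓)
size-2^3 implicants → --0-0
Unchecked terms (primes): --0-0, -0-00, -1111, 0--00, 0010-, 01-11, 0101-, 1-111, 11-10, 111-1, 1111-
Minterm coverage:
  m0 ⊆ --0-0,-0-00,0--00
  m2 ⊆ --0-0 [E]
  m4 ⊆ -0-00,0--00,0010-
  m5 ⊆ 0010- [E]
  m8 ⊆ --0-0,0--00
  m10 ⊆ --0-0,0101-
  m12 ⊆ 0--00 [E]
  m15 ⊆ -1111,01-11
  m16 ⊆ --0-0,-0-00
  m18 ⊆ --0-0 [E]
  m20 ⊆ -0-00 [E]
  m23 ⊆ 1-111 [E]
  m24 ⊆ --0-0 [E]
  m26 ⊆ --0-0,11-10
  m31 ⊆ -1111,1-111,111-1,1111-
E = {--0-0, -0-00, 0--00, 0010-, 1-111}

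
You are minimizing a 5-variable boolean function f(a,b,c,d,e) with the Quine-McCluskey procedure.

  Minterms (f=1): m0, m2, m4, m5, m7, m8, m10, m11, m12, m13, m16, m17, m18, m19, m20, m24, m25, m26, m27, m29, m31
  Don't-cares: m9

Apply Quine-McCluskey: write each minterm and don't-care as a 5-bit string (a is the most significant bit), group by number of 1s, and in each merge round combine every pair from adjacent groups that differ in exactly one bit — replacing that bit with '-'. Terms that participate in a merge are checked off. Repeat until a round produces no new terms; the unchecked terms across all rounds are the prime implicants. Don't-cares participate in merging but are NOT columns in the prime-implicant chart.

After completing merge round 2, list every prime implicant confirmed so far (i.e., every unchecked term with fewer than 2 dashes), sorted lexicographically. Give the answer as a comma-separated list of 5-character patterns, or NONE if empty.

001-1

Round 0: 00000✓ 00010✓ 00100✓ 00101✓ 00111✓ 01000✓ 01001✓ 01010✓ 01011✓ 01100✓ 01101✓ 10000✓ 10001✓ 10010✓ 10011✓ 10100✓ 11000✓ 11001✓ 11010✓ 11011✓ 11101✓ 11111✓
Round 1: -0000✓ -0010✓ -0100✓ -1000✓ -1001✓ -1010✓ -1011✓ -1101✓ 0-000✓ 0-010✓ 0-100✓ 0-101✓ 00-00✓ 000-0✓ 001-1 0010-✓ 01-00✓ 01-01✓ 010-0✓ 010-1✓ 0100-✓ 0101-✓ 0110-✓ 1-000✓ 1-001✓ 1-010✓ 1-011✓ 10-00✓ 100-0✓ 100-1✓ 1000-✓ 1001-✓ 11-01✓ 11-11✓ 110-0✓ 110-1✓ 1100-✓ 1101-✓ 111-1✓
Round 2: --000✓ --010✓ -0-00 -00-0✓ -1-01 -10-0✓ -10-1✓ -100-✓ -101-✓ 0--00 0-0-0✓ 0-10- 01-0- 010--✓ 1-0-0✓ 1-0-1✓ 1-00-✓ 1-01-✓ 100--✓ 11--1 110--✓
Round 3: --0-0 -10-- 1-0--
PIs = {--0-0, -0-00, -1-01, -10--, 0--00, 0-10-, 001-1, 01-0-, 1-0--, 11--1}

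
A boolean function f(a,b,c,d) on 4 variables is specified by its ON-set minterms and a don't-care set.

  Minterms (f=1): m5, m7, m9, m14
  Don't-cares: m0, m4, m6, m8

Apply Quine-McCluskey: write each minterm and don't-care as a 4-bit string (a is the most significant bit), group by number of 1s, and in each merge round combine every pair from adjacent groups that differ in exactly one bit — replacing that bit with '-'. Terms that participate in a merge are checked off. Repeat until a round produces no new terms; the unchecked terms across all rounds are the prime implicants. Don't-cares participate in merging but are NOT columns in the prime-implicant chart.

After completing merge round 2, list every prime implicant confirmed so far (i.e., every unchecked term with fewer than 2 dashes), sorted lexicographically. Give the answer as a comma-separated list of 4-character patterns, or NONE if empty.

-000, -110, 0-00, 100-

size-2^0 implicants → 0000(✓)  0100(✓)  0101(✓)  0110(✓)  0111(✓)  1000(✓)  1001(✓)  1110(✓)
size-2^1 implicants → -000  -110  0-00  01-0(✓)  01-1(✓)  010-(✓)  011-(✓)  100-
size-2^2 implicants → 01--
Unchecked terms (primes): -000, -110, 0-00, 01--, 100-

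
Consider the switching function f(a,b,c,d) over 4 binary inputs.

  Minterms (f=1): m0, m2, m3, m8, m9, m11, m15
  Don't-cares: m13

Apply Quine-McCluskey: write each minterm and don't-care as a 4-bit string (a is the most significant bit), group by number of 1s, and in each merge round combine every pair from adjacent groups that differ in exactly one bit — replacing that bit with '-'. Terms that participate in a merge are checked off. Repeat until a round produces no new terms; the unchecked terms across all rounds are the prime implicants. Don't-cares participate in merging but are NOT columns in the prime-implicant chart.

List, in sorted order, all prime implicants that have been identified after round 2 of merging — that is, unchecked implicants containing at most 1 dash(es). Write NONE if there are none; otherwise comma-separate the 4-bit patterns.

-000, -011, 00-0, 001-, 100-

Round 0: 0000✓ 0010✓ 0011✓ 1000✓ 1001✓ 1011✓ 1101✓ 1111✓
Round 1: -000 -011 00-0 001- 1-01✓ 1-11✓ 10-1✓ 100- 11-1✓
Round 2: 1--1
PIs = {-000, -011, 00-0, 001-, 1--1, 100-}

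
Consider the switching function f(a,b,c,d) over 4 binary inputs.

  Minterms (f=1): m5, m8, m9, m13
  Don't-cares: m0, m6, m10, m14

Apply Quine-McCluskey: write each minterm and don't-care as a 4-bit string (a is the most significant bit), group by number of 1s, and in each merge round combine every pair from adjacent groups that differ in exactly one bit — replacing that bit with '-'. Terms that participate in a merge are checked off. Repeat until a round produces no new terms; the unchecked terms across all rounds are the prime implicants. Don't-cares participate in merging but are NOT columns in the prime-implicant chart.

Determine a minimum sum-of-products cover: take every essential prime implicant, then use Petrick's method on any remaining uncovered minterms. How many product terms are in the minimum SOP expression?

Round 0: 0000✓ 0101✓ 0110✓ 1000✓ 1001✓ 1010✓ 1101✓ 1110✓
Round 1: -000 -101 -110 1-01 1-10 10-0 100-
PIs = {-000, -101, -110, 1-01, 1-10, 10-0, 100-}
Coverage chart:
  m5: -101 ←essential
  m8: -000,10-0,100-
  m9: 1-01,100-
  m13: -101,1-01
Essential: -101
Petrick residual → 100-
Min cover (2 terms): bc'd + ab'c'

2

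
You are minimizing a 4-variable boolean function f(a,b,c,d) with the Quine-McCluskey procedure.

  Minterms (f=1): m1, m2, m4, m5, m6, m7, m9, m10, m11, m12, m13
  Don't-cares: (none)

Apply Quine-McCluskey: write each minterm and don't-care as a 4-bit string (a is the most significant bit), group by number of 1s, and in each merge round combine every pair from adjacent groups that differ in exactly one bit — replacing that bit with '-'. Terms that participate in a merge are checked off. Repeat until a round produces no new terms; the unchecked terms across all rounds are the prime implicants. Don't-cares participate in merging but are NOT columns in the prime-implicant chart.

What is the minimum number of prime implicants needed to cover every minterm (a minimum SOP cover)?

[col 0] 0001*, 0010*, 0100*, 0101*, 0110*, 0111*, 1001*, 1010*, 1011*, 1100*, 1101*
[col 1] -001*, -010, -100*, -101*, 0-01*, 0-10, 01-0*, 01-1*, 010-*, 011-*, 1-01*, 10-1, 101-, 110-*
[col 2] --01, -10-, 01--
Prime implicants: --01, -010, -10-, 0-10, 01--, 10-1, 101-
PI chart (minterm → PIs covering it):
  1 | --01  (sole → essential)
  2 | -010,0-10
  4 | -10-,01--
  5 | --01,-10-,01--
  6 | 0-10,01--
  7 | 01--  (sole → essential)
  9 | --01,10-1
  10 | -010,101-
  11 | 10-1,101-
  12 | -10-  (sole → essential)
  13 | --01,-10-
Essential prime implicants: --01, -10-, 01--
Petrick residual → -010, 10-1
Minimum SOP uses 5 PIs: c'd + b'cd' + bc' + a'b + ab'd

5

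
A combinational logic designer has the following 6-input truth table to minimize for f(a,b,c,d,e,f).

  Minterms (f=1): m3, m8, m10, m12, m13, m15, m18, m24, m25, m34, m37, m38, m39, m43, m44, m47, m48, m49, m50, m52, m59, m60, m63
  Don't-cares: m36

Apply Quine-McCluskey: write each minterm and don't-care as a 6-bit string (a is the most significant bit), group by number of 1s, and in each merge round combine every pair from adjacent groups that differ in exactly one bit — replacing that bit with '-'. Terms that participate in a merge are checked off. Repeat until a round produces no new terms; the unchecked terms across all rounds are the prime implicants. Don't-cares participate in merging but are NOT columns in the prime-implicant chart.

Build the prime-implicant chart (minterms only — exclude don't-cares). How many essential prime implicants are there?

8

[col 0] 000011, 001000*, 001010*, 001100*, 001101*, 001111*, 010010*, 011000*, 011001*, 100010*, 100100*, 100101*, 100110*, 100111*, 101011*, 101100*, 101111*, 110000*, 110001*, 110010*, 110100*, 111011*, 111100*, 111111*
[col 1] -01100, -01111, -10010, 0-1000, 001-00, 0010-0, 0011-1, 00110-, 01100-, 1-0010, 1-0100*, 1-1011*, 1-1100*, 1-1111*, 10-100*, 10-111, 100-10, 1001-0*, 1001-1*, 10010-*, 10011-*, 101-11*, 11-100*, 110-00, 1100-0, 11000-, 111-11*
[col 2] 1--100, 1-1-11, 1001--
Prime implicants: -01100, -01111, -10010, 0-1000, 000011, 001-00, 0010-0, 0011-1, 00110-, 01100-, 1--100, 1-0010, 1-1-11, 10-111, 100-10, 1001--, 110-00, 1100-0, 11000-
PI chart (minterm → PIs covering it):
  3 | 000011  (sole → essential)
  8 | 0-1000,001-00,0010-0
  10 | 0010-0  (sole → essential)
  12 | -01100,001-00,00110-
  13 | 0011-1,00110-
  15 | -01111,0011-1
  18 | -10010  (sole → essential)
  24 | 0-1000,01100-
  25 | 01100-  (sole → essential)
  34 | 1-0010,100-10
  37 | 1001--  (sole → essential)
  38 | 100-10,1001--
  39 | 10-111,1001--
  43 | 1-1-11  (sole → essential)
  44 | -01100,1--100
  47 | -01111,1-1-11,10-111
  48 | 110-00,1100-0,11000-
  49 | 11000-  (sole → essential)
  50 | -10010,1-0010,1100-0
  52 | 1--100,110-00
  59 | 1-1-11  (sole → essential)
  60 | 1--100  (sole → essential)
  63 | 1-1-11  (sole → essential)
Essential prime implicants: -10010, 000011, 0010-0, 01100-, 1--100, 1-1-11, 1001--, 11000-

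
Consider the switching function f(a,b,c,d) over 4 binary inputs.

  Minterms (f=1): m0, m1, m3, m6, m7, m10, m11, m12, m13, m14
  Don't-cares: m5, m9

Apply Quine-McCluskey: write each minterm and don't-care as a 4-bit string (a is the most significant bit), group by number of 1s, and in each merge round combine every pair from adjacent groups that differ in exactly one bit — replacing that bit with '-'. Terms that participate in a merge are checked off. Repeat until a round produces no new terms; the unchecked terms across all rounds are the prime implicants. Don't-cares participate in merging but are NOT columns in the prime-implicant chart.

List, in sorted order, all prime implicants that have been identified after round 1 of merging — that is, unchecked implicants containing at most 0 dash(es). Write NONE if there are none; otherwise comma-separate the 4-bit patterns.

[col 0] 0000*, 0001*, 0011*, 0101*, 0110*, 0111*, 1001*, 1010*, 1011*, 1100*, 1101*, 1110*
[col 1] -001*, -011*, -101*, -110, 0-01*, 0-11*, 00-1*, 000-, 01-1*, 011-, 1-01*, 1-10, 10-1*, 101-, 11-0, 110-
[col 2] --01, -0-1, 0--1
Prime implicants: --01, -0-1, -110, 0--1, 000-, 011-, 1-10, 101-, 11-0, 110-

NONE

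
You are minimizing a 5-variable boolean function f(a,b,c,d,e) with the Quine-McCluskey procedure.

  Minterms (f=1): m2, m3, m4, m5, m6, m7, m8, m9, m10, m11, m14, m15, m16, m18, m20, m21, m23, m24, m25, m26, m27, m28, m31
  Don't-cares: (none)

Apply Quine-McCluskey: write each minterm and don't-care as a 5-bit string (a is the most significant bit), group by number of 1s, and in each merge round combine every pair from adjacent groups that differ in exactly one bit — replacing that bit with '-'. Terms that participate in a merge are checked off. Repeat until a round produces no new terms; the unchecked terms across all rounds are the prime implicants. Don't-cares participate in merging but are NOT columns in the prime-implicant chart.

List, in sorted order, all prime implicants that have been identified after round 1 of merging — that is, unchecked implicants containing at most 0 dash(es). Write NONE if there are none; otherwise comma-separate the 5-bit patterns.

size-2^0 implicants → 00010(✓)  00011(✓)  00100(✓)  00101(✓)  00110(✓)  00111(✓)  01000(✓)  01001(✓)  01010(✓)  01011(✓)  01110(✓)  01111(✓)  10000(✓)  10010(✓)  10100(✓)  10101(✓)  10111(✓)  11000(✓)  11001(✓)  11010(✓)  11011(✓)  11100(✓)  11111(✓)
size-2^1 implicants → -0010(✓)  -0100(✓)  -0101(✓)  -0111(✓)  -1000(✓)  -1001(✓)  -1010(✓)  -1011(✓)  -1111(✓)  0-010(✓)  0-011(✓)  0-110(✓)  0-111(✓)  00-10(✓)  00-11(✓)  0001-(✓)  001-0(✓)  001-1(✓)  0010-(✓)  0011-(✓)  01-10(✓)  01-11(✓)  010-0(✓)  010-1(✓)  0100-(✓)  0101-(✓)  0111-(✓)  1-000(✓)  1-010(✓)  1-100(✓)  1-111(✓)  10-00(✓)  100-0(✓)  101-1(✓)  1010-(✓)  11-00(✓)  11-11(✓)  110-0(✓)  110-1(✓)  1100-(✓)  1101-(✓)
size-2^2 implicants → --010  --111  -01-1  -010-  -1-11  -10-0(✓)  -10-1(✓)  -100-(✓)  -101-(✓)  0--10(✓)  0--11(✓)  0-01-(✓)  0-11-(✓)  00-1-(✓)  001--  01-1-(✓)  010--(✓)  1--00  1-0-0  110--(✓)
size-2^3 implicants → -10--  0--1-
Unchecked terms (primes): --010, --111, -01-1, -010-, -1-11, -10--, 0--1-, 001--, 1--00, 1-0-0

NONE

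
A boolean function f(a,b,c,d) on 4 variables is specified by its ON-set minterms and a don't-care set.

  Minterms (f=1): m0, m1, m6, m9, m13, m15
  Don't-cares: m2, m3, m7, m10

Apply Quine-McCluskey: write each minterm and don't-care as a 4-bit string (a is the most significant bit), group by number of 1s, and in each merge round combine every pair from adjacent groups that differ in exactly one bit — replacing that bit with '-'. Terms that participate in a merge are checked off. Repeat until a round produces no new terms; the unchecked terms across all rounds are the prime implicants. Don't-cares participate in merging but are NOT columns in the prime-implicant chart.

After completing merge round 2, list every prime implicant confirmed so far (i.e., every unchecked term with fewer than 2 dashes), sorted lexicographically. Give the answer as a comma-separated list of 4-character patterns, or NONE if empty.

-001, -010, -111, 1-01, 11-1

Round 0: 0000✓ 0001✓ 0010✓ 0011✓ 0110✓ 0111✓ 1001✓ 1010✓ 1101✓ 1111✓
Round 1: -001 -010 -111 0-10✓ 0-11✓ 00-0✓ 00-1✓ 000-✓ 001-✓ 011-✓ 1-01 11-1
Round 2: 0-1- 00--
PIs = {-001, -010, -111, 0-1-, 00--, 1-01, 11-1}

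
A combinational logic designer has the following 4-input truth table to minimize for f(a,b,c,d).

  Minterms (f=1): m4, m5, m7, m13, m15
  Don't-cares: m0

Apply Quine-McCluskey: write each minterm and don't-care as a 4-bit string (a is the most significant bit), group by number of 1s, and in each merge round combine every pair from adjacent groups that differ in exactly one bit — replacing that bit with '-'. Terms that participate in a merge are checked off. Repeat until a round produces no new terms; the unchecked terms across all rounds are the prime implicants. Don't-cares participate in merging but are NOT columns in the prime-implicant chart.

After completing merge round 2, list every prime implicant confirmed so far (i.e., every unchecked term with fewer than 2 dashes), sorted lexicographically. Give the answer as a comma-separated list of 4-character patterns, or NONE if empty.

0-00, 010-

Round 0: 0000✓ 0100✓ 0101✓ 0111✓ 1101✓ 1111✓
Round 1: -101✓ -111✓ 0-00 01-1✓ 010- 11-1✓
Round 2: -1-1
PIs = {-1-1, 0-00, 010-}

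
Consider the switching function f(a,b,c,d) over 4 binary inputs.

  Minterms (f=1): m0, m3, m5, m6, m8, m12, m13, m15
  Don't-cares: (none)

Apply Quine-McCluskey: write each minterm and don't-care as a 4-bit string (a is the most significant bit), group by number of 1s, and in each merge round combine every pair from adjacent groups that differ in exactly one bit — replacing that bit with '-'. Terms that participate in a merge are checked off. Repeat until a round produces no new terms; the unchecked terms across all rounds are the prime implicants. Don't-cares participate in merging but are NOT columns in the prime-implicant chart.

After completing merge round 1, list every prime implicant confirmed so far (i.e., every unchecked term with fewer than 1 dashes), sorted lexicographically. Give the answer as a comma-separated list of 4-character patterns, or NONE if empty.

0011, 0110

size-2^0 implicants → 0000(✓)  0011  0101(✓)  0110  1000(✓)  1100(✓)  1101(✓)  1111(✓)
size-2^1 implicants → -000  -101  1-00  11-1  110-
Unchecked terms (primes): -000, -101, 0011, 0110, 1-00, 11-1, 110-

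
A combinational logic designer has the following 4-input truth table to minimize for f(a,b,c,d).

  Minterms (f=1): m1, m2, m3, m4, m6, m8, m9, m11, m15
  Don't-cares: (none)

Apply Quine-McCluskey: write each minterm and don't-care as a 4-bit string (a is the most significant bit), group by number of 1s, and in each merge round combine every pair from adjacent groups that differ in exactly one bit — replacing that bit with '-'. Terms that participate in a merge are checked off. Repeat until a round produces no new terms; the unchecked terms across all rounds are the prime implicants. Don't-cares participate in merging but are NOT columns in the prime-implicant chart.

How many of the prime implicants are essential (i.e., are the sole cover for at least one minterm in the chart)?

4

size-2^0 implicants → 0001(✓)  0010(✓)  0011(✓)  0100(✓)  0110(✓)  1000(✓)  1001(✓)  1011(✓)  1111(✓)
size-2^1 implicants → -001(✓)  -011(✓)  0-10  00-1(✓)  001-  01-0  1-11  10-1(✓)  100-
size-2^2 implicants → -0-1
Unchecked terms (primes): -0-1, 0-10, 001-, 01-0, 1-11, 100-
Minterm coverage:
  m1 ⊆ -0-1 [E]
  m2 ⊆ 0-10,001-
  m3 ⊆ -0-1,001-
  m4 ⊆ 01-0 [E]
  m6 ⊆ 0-10,01-0
  m8 ⊆ 100- [E]
  m9 ⊆ -0-1,100-
  m11 ⊆ -0-1,1-11
  m15 ⊆ 1-11 [E]
E = {-0-1, 01-0, 1-11, 100-}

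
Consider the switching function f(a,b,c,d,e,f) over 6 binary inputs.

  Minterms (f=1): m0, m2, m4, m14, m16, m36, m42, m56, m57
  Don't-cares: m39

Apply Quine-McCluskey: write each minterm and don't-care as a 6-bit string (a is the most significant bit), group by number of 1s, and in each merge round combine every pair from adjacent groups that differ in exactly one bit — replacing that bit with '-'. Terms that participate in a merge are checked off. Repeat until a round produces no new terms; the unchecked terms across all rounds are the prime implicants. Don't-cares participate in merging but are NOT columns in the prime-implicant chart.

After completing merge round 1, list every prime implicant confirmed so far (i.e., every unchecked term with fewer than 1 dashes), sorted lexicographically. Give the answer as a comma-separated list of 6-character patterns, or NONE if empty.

001110, 100111, 101010

Round 0: 000000✓ 000010✓ 000100✓ 001110 010000✓ 100100✓ 100111 101010 111000✓ 111001✓
Round 1: -00100 0-0000 000-00 0000-0 11100-
PIs = {-00100, 0-0000, 000-00, 0000-0, 001110, 100111, 101010, 11100-}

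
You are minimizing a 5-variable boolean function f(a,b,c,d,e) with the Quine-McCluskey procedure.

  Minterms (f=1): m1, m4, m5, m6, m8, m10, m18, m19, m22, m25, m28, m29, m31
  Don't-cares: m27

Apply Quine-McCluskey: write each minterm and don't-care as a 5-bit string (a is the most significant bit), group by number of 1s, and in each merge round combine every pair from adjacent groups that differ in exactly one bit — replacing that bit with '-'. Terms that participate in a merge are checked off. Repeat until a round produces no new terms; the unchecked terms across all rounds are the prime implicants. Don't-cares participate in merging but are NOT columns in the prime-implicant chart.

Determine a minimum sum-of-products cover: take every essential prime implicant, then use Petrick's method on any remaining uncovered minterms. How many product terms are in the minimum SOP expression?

7

size-2^0 implicants → 00001(✓)  00100(✓)  00101(✓)  00110(✓)  01000(✓)  01010(✓)  10010(✓)  10011(✓)  10110(✓)  11001(✓)  11011(✓)  11100(✓)  11101(✓)  11111(✓)
size-2^1 implicants → -0110  00-01  001-0  0010-  010-0  1-011  10-10  1001-  11-01(✓)  11-11(✓)  110-1(✓)  111-1(✓)  1110-
size-2^2 implicants → 11--1
Unchecked terms (primes): -0110, 00-01, 001-0, 0010-, 010-0, 1-011, 10-10, 1001-, 11--1, 1110-
Minterm coverage:
  m1 ⊆ 00-01 [E]
  m4 ⊆ 001-0,0010-
  m5 ⊆ 00-01,0010-
  m6 ⊆ -0110,001-0
  m8 ⊆ 010-0 [E]
  m10 ⊆ 010-0 [E]
  m18 ⊆ 10-10,1001-
  m19 ⊆ 1-011,1001-
  m22 ⊆ -0110,10-10
  m25 ⊆ 11--1 [E]
  m28 ⊆ 1110- [E]
  m29 ⊆ 11--1,1110-
  m31 ⊆ 11--1 [E]
E = {00-01, 010-0, 11--1, 1110-}
Petrick residual → -0110, 001-0, 1001-
Cover = b'cde' + a'b'd'e + a'b'ce' + a'bc'e' + ab'c'd + abe + abcd'  |cover|=7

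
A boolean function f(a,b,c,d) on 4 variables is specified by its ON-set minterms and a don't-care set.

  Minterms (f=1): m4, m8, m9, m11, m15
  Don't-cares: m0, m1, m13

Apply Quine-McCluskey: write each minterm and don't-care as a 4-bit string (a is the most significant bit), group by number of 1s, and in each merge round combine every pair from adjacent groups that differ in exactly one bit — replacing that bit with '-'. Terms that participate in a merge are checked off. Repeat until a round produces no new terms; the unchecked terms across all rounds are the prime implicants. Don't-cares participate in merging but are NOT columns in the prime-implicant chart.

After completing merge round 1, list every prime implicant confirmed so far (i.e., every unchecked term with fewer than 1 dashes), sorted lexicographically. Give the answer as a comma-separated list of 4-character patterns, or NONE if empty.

size-2^0 implicants → 0000(✓)  0001(✓)  0100(✓)  1000(✓)  1001(✓)  1011(✓)  1101(✓)  1111(✓)
size-2^1 implicants → -000(✓)  -001(✓)  0-00  000-(✓)  1-01(✓)  1-11(✓)  10-1(✓)  100-(✓)  11-1(✓)
size-2^2 implicants → -00-  1--1
Unchecked terms (primes): -00-, 0-00, 1--1

NONE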